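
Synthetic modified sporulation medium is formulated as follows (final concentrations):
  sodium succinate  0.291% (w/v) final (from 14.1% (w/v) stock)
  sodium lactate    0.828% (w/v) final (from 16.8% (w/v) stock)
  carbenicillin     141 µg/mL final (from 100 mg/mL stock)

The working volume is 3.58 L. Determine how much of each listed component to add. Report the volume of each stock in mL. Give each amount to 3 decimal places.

Working volume: 3.58 L.
sodium succinate: C1V1 = C2V2 → 0.291% ÷ 14.1% × 3580 mL = 73.885 mL
sodium lactate: V = C2·V2/C1 = 0.828% ÷ 16.8% × 3580 mL = 176.443 mL
carbenicillin: dilute stock: 141 µg/mL × 3580 mL ÷ 100000 µg/mL = 5.048 mL

sodium succinate 73.885 mL; sodium lactate 176.443 mL; carbenicillin 5.048 mL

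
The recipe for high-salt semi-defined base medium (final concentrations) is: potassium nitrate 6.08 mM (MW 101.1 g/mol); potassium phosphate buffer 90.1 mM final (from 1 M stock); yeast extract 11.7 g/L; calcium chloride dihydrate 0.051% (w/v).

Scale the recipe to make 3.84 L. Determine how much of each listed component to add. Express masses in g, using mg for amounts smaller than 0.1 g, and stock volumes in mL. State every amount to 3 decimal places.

Scale factor relative to 1 L: 3.84.
potassium nitrate: 6.08 mmol/L × 101.1 g/mol × 3.84 L ÷ 1000 = 2.360 g
potassium phosphate buffer: C1V1 = C2V2 → 90.1 mM × 3840 mL ÷ 1000 mM = 345.984 mL
yeast extract: 11.7 g/L × 3.84 L = 44.928 g
calcium chloride dihydrate: 0.051% w/v = 0.51 g/L → 0.51 × 3.84 L = 1.958 g

potassium nitrate 2.360 g; potassium phosphate buffer 345.984 mL; yeast extract 44.928 g; calcium chloride dihydrate 1.958 g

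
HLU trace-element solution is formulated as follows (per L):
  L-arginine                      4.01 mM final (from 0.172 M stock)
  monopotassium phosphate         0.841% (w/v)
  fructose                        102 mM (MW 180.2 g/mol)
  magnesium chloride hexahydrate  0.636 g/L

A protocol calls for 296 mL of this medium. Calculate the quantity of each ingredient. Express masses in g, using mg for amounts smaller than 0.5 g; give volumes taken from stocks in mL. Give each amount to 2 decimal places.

L-arginine 6.90 mL; monopotassium phosphate 2.49 g; fructose 5.44 g; magnesium chloride hexahydrate 188.26 mg

Target volume = 296 mL = 0.296 L.
L-arginine: C1V1 = C2V2 → 4.01 mM × 296 mL ÷ 172 mM = 6.90 mL
monopotassium phosphate: 0.841 g per 100 mL × 296 mL ÷ 100 = 2.49 g
fructose: 102 mmol/L × 180.2 g/mol × 0.296 L ÷ 1000 = 5.44 g
magnesium chloride hexahydrate: 0.636 g/L × 0.296 L = 0.188256 g = 188.26 mg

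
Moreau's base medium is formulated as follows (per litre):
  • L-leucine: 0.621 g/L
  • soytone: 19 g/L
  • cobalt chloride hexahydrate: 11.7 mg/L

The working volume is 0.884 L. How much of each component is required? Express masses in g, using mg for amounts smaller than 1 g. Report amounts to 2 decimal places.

L-leucine 548.96 mg; soytone 16.80 g; cobalt chloride hexahydrate 10.34 mg

Working volume: 0.884 L.
L-leucine: 0.621 g/L × 0.884 L = 0.548964 g = 548.96 mg
soytone: 19 g/L × 0.884 L = 16.80 g
cobalt chloride hexahydrate: 11.7 mg/L × 0.884 L = 10.34 mg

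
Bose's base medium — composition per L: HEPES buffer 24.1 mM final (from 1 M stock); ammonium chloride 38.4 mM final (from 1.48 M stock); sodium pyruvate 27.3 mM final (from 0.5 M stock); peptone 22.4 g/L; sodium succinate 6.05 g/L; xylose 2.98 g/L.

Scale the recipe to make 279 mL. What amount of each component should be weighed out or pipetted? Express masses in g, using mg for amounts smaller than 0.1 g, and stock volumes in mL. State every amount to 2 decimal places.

HEPES buffer 6.72 mL; ammonium chloride 7.24 mL; sodium pyruvate 15.23 mL; peptone 6.25 g; sodium succinate 1.69 g; xylose 0.83 g

Target volume = 279 mL = 0.279 L.
HEPES buffer: V = C2·V2/C1 = 24.1 mM × 279 mL ÷ 1000 mM = 6.72 mL
ammonium chloride: dilute stock: 38.4 mM × 279 mL ÷ 1480 mM = 7.24 mL
sodium pyruvate: C1V1 = C2V2 → 27.3 mM × 279 mL ÷ 500 mM = 15.23 mL
peptone: 22.4 g/L × 0.279 L = 6.25 g
sodium succinate: 6.05 g/L × 0.279 L = 1.69 g
xylose: 2.98 g/L × 0.279 L = 0.83 g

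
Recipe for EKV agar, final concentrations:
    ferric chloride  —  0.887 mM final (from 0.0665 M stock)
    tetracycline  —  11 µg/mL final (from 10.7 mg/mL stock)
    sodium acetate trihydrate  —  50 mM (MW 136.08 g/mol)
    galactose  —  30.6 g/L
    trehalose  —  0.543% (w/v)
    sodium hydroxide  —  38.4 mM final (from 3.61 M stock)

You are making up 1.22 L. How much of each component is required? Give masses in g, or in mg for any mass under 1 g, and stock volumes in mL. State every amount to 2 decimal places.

Working volume: 1.22 L.
ferric chloride: V = C2·V2/C1 = 0.887 mM × 1220 mL ÷ 66.5 mM = 16.27 mL
tetracycline: V = C2·V2/C1 = 11 µg/mL × 1220 mL ÷ 10700 µg/mL = 1.25 mL
sodium acetate trihydrate: 50 mmol/L × 136.08 g/mol × 1.22 L ÷ 1000 = 8.30 g
galactose: 30.6 g/L × 1.22 L = 37.33 g
trehalose: 0.543% w/v = 5.43 g/L → 5.43 × 1.22 L = 6.62 g
sodium hydroxide: V = C2·V2/C1 = 38.4 mM × 1220 mL ÷ 3610 mM = 12.98 mL

ferric chloride 16.27 mL; tetracycline 1.25 mL; sodium acetate trihydrate 8.30 g; galactose 37.33 g; trehalose 6.62 g; sodium hydroxide 12.98 mL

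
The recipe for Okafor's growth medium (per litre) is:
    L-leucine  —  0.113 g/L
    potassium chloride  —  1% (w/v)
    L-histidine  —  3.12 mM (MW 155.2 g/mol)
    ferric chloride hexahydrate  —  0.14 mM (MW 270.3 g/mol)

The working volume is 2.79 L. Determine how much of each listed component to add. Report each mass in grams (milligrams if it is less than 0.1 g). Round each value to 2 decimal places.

Working volume: 2.79 L.
L-leucine: 0.113 g/L × 2.79 L = 0.32 g
potassium chloride: 1 g per 100 mL × 2790 mL ÷ 100 = 27.90 g
L-histidine: 3.12 mmol/L × 155.2 g/mol × 2.79 L ÷ 1000 = 1.35 g
ferric chloride hexahydrate: 0.14 mmol/L × 270.3 g/mol × 2.79 L ÷ 1000 = 0.11 g

L-leucine 0.32 g; potassium chloride 27.90 g; L-histidine 1.35 g; ferric chloride hexahydrate 0.11 g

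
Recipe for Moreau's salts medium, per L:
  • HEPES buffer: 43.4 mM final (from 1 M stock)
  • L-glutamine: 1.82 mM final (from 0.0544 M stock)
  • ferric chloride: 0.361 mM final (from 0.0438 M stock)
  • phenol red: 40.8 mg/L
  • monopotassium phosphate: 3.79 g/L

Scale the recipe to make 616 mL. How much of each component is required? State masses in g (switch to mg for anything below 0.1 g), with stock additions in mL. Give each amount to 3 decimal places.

HEPES buffer 26.734 mL; L-glutamine 20.609 mL; ferric chloride 5.077 mL; phenol red 25.133 mg; monopotassium phosphate 2.335 g

Working volume: 616 mL = 0.616 L.
HEPES buffer: V = C2·V2/C1 = 43.4 mM × 616 mL ÷ 1000 mM = 26.734 mL
L-glutamine: C1V1 = C2V2 → 1.82 mM × 616 mL ÷ 54.4 mM = 20.609 mL
ferric chloride: C1V1 = C2V2 → 0.361 mM × 616 mL ÷ 43.8 mM = 5.077 mL
phenol red: 40.8 mg/L × 0.616 L = 25.133 mg
monopotassium phosphate: 3.79 g/L × 0.616 L = 2.335 g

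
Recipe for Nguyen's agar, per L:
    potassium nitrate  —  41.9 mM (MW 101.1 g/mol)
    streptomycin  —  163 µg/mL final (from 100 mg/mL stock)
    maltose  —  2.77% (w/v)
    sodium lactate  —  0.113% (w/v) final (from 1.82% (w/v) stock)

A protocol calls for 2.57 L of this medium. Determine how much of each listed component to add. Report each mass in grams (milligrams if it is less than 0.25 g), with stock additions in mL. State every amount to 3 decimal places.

potassium nitrate 10.887 g; streptomycin 4.189 mL; maltose 71.189 g; sodium lactate 159.566 mL

Scale factor relative to 1 L: 2.57.
potassium nitrate: 41.9 mmol/L × 101.1 g/mol × 2.57 L ÷ 1000 = 10.887 g
streptomycin: V = C2·V2/C1 = 163 µg/mL × 2570 mL ÷ 100000 µg/mL = 4.189 mL
maltose: 2.77% w/v = 27.7 g/L → 27.7 × 2.57 L = 71.189 g
sodium lactate: C1V1 = C2V2 → 0.113% ÷ 1.82% × 2570 mL = 159.566 mL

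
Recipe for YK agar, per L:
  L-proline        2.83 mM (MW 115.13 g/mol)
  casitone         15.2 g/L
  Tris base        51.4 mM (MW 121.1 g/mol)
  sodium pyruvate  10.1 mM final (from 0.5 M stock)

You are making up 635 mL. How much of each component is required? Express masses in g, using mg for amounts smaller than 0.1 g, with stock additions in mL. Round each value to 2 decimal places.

Target volume = 635 mL = 0.635 L.
L-proline: 2.83 mmol/L × 115.13 g/mol × 0.635 L ÷ 1000 = 0.21 g
casitone: 15.2 g/L × 0.635 L = 9.65 g
Tris base: 51.4 mmol/L × 121.1 g/mol × 0.635 L ÷ 1000 = 3.95 g
sodium pyruvate: dilute stock: 10.1 mM × 635 mL ÷ 500 mM = 12.83 mL

L-proline 0.21 g; casitone 9.65 g; Tris base 3.95 g; sodium pyruvate 12.83 mL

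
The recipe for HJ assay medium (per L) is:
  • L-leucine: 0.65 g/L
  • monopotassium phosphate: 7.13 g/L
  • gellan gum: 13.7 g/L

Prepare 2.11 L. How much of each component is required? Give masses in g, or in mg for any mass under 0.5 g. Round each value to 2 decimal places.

Working volume: 2.11 L.
L-leucine: 0.65 g/L × 2.11 L = 1.37 g
monopotassium phosphate: 7.13 g/L × 2.11 L = 15.04 g
gellan gum: 13.7 g/L × 2.11 L = 28.91 g

L-leucine 1.37 g; monopotassium phosphate 15.04 g; gellan gum 28.91 g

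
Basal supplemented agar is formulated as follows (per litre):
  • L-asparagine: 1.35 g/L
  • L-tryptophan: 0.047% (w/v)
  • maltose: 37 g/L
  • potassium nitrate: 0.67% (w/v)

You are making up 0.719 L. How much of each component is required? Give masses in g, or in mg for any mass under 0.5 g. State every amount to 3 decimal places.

Working volume: 0.719 L.
L-asparagine: 1.35 g/L × 0.719 L = 0.971 g
L-tryptophan: 0.047 g per 100 mL × 719 mL ÷ 100 = 0.33793 g = 337.930 mg
maltose: 37 g/L × 0.719 L = 26.603 g
potassium nitrate: 0.67 g per 100 mL × 719 mL ÷ 100 = 4.817 g

L-asparagine 0.971 g; L-tryptophan 337.930 mg; maltose 26.603 g; potassium nitrate 4.817 g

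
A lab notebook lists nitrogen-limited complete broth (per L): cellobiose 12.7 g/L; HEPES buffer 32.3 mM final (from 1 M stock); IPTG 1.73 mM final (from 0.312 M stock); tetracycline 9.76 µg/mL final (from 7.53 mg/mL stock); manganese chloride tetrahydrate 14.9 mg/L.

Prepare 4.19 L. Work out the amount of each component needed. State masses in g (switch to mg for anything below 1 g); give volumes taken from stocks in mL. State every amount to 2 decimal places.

cellobiose 53.21 g; HEPES buffer 135.34 mL; IPTG 23.23 mL; tetracycline 5.43 mL; manganese chloride tetrahydrate 62.43 mg

Scale factor relative to 1 L: 4.19.
cellobiose: 12.7 g/L × 4.19 L = 53.21 g
HEPES buffer: C1V1 = C2V2 → 32.3 mM × 4190 mL ÷ 1000 mM = 135.34 mL
IPTG: V = C2·V2/C1 = 1.73 mM × 4190 mL ÷ 312 mM = 23.23 mL
tetracycline: C1V1 = C2V2 → 9.76 µg/mL × 4190 mL ÷ 7530 µg/mL = 5.43 mL
manganese chloride tetrahydrate: 14.9 mg/L × 4.19 L = 62.43 mg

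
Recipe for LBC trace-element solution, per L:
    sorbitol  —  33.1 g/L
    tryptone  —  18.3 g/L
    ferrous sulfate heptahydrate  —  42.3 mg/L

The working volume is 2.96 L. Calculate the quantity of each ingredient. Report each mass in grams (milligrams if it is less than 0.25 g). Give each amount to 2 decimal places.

Working volume: 2.96 L.
sorbitol: 33.1 g/L × 2.96 L = 97.98 g
tryptone: 18.3 g/L × 2.96 L = 54.17 g
ferrous sulfate heptahydrate: 42.3 mg/L × 2.96 L = 125.21 mg

sorbitol 97.98 g; tryptone 54.17 g; ferrous sulfate heptahydrate 125.21 mg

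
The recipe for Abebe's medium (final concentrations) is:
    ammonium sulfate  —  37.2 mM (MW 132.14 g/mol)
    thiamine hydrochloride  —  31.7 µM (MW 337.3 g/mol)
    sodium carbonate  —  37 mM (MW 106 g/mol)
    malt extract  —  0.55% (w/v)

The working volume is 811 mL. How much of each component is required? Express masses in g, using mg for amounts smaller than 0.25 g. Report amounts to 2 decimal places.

Scale factor relative to 1 L: 0.811.
ammonium sulfate: 37.2 mmol/L × 132.14 g/mol × 0.811 L ÷ 1000 = 3.99 g
thiamine hydrochloride: 31.7 µmol/L × 337.3 g/mol × 0.811 L ÷ 1000 = 8.67 mg
sodium carbonate: 37 mmol/L × 106 g/mol × 0.811 L ÷ 1000 = 3.18 g
malt extract: 0.55 g per 100 mL × 811 mL ÷ 100 = 4.46 g

ammonium sulfate 3.99 g; thiamine hydrochloride 8.67 mg; sodium carbonate 3.18 g; malt extract 4.46 g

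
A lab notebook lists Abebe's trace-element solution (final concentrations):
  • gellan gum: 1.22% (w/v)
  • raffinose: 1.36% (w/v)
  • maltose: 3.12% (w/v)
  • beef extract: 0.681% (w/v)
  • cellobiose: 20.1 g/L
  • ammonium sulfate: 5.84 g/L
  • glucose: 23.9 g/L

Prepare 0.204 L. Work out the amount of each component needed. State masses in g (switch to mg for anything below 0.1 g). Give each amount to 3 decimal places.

Working volume: 0.204 L.
gellan gum: 1.22% w/v = 12.2 g/L → 12.2 × 0.204 L = 2.489 g
raffinose: 1.36% w/v = 13.6 g/L → 13.6 × 0.204 L = 2.774 g
maltose: 3.12% w/v = 31.2 g/L → 31.2 × 0.204 L = 6.365 g
beef extract: 0.681 g per 100 mL × 204 mL ÷ 100 = 1.389 g
cellobiose: 20.1 g/L × 0.204 L = 4.100 g
ammonium sulfate: 5.84 g/L × 0.204 L = 1.191 g
glucose: 23.9 g/L × 0.204 L = 4.876 g

gellan gum 2.489 g; raffinose 2.774 g; maltose 6.365 g; beef extract 1.389 g; cellobiose 4.100 g; ammonium sulfate 1.191 g; glucose 4.876 g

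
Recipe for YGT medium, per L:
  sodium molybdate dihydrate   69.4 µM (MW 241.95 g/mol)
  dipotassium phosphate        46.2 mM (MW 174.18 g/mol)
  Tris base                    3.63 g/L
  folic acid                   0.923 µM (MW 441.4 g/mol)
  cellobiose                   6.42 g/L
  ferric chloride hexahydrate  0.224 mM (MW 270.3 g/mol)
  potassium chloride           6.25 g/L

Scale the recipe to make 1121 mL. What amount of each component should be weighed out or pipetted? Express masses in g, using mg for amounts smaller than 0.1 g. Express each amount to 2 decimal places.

sodium molybdate dihydrate 18.82 mg; dipotassium phosphate 9.02 g; Tris base 4.07 g; folic acid 0.46 mg; cellobiose 7.20 g; ferric chloride hexahydrate 67.87 mg; potassium chloride 7.01 g

Working volume: 1121 mL = 1.121 L.
sodium molybdate dihydrate: 69.4 µmol/L × 241.95 g/mol × 1.121 L ÷ 1000 = 18.82 mg
dipotassium phosphate: 46.2 mmol/L × 174.18 g/mol × 1.121 L ÷ 1000 = 9.02 g
Tris base: 3.63 g/L × 1.121 L = 4.07 g
folic acid: 0.923 µmol/L × 441.4 g/mol × 1.121 L ÷ 1000 = 0.46 mg
cellobiose: 6.42 g/L × 1.121 L = 7.20 g
ferric chloride hexahydrate: 0.224 mmol/L × 270.3 mg/mmol × 1.121 L = 67.87 mg
potassium chloride: 6.25 g/L × 1.121 L = 7.01 g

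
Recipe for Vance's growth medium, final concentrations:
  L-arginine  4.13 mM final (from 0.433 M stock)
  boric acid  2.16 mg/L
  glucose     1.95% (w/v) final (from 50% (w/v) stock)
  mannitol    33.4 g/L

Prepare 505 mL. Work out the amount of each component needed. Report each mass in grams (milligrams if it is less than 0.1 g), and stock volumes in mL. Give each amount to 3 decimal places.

L-arginine 4.817 mL; boric acid 1.091 mg; glucose 19.695 mL; mannitol 16.867 g

Target volume = 505 mL = 0.505 L.
L-arginine: C1V1 = C2V2 → 4.13 mM × 505 mL ÷ 433 mM = 4.817 mL
boric acid: 2.16 mg/L × 0.505 L = 1.091 mg
glucose: C1V1 = C2V2 → 1.95% ÷ 50% × 505 mL = 19.695 mL
mannitol: 33.4 g/L × 0.505 L = 16.867 g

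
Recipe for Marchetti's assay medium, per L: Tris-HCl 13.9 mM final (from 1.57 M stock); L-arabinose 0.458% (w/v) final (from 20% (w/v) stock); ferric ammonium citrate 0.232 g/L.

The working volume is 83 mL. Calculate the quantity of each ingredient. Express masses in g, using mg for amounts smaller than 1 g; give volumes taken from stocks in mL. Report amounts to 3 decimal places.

Tris-HCl 0.735 mL; L-arabinose 1.901 mL; ferric ammonium citrate 19.256 mg

Target volume = 83 mL = 0.083 L.
Tris-HCl: V = C2·V2/C1 = 13.9 mM × 83 mL ÷ 1570 mM = 0.735 mL
L-arabinose: V = C2·V2/C1 = 0.458% ÷ 20% × 83 mL = 1.901 mL
ferric ammonium citrate: 0.232 g/L × 0.083 L = 0.019256 g = 19.256 mg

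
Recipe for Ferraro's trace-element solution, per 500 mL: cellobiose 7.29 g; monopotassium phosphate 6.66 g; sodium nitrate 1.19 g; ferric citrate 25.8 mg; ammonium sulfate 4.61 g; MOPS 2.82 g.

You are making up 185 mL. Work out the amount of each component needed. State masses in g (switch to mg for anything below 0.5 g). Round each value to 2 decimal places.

cellobiose 2.70 g; monopotassium phosphate 2.46 g; sodium nitrate 440.30 mg; ferric citrate 9.55 mg; ammonium sulfate 1.71 g; MOPS 1.04 g

Scale factor = 185 mL / 500 mL = 0.37.
cellobiose: 7.29 g × (185 mL / 500 mL) = 2.70 g
monopotassium phosphate: 6.66 g × (185 mL / 500 mL) = 2.46 g
sodium nitrate: 1.19 g × (185 mL / 500 mL) = 0.4403 g = 440.30 mg
ferric citrate: 25.8 mg × (185 mL / 500 mL) = 9.55 mg
ammonium sulfate: 4.61 g × (185 mL / 500 mL) = 1.71 g
MOPS: 2.82 g × (185 mL / 500 mL) = 1.04 g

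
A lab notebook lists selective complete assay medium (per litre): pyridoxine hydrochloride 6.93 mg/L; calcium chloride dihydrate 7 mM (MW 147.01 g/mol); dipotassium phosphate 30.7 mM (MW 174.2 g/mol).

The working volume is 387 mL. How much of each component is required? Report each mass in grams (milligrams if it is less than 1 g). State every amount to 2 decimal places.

pyridoxine hydrochloride 2.68 mg; calcium chloride dihydrate 398.25 mg; dipotassium phosphate 2.07 g

Scale factor relative to 1 L: 0.387.
pyridoxine hydrochloride: 6.93 mg/L × 0.387 L = 2.68 mg
calcium chloride dihydrate: 7 mmol/L × 147.01 mg/mmol × 0.387 L = 398.25 mg
dipotassium phosphate: 30.7 mmol/L × 174.2 g/mol × 0.387 L ÷ 1000 = 2.07 g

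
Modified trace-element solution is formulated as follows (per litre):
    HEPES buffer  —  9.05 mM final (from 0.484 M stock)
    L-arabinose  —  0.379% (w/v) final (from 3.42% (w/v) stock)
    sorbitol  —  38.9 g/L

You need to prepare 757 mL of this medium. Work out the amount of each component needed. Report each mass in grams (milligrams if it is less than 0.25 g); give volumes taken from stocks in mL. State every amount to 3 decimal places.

HEPES buffer 14.155 mL; L-arabinose 83.890 mL; sorbitol 29.447 g

Target volume = 757 mL = 0.757 L.
HEPES buffer: dilute stock: 9.05 mM × 757 mL ÷ 484 mM = 14.155 mL
L-arabinose: C1V1 = C2V2 → 0.379% ÷ 3.42% × 757 mL = 83.890 mL
sorbitol: 38.9 g/L × 0.757 L = 29.447 g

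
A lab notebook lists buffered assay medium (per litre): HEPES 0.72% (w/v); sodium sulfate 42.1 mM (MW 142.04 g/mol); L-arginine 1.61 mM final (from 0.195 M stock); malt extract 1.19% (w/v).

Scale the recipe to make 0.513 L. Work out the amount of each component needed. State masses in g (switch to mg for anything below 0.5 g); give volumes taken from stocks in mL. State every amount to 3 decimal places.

Scale factor relative to 1 L: 0.513.
HEPES: 0.72% w/v = 7.2 g/L → 7.2 × 0.513 L = 3.694 g
sodium sulfate: 42.1 mmol/L × 142.04 g/mol × 0.513 L ÷ 1000 = 3.068 g
L-arginine: dilute stock: 1.61 mM × 513 mL ÷ 195 mM = 4.236 mL
malt extract: 1.19 g per 100 mL × 513 mL ÷ 100 = 6.105 g

HEPES 3.694 g; sodium sulfate 3.068 g; L-arginine 4.236 mL; malt extract 6.105 g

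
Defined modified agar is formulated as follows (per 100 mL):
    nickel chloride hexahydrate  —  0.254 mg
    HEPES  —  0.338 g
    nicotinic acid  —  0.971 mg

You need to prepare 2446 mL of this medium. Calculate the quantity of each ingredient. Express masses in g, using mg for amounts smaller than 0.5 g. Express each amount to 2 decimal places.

Ratio of target to recipe volume: 2446 / 100 = 24.46.
nickel chloride hexahydrate: 0.254 mg × (2446 mL / 100 mL) = 6.21 mg
HEPES: 0.338 g × (2446 mL / 100 mL) = 8.27 g
nicotinic acid: 0.971 mg × (2446 mL / 100 mL) = 23.75 mg

nickel chloride hexahydrate 6.21 mg; HEPES 8.27 g; nicotinic acid 23.75 mg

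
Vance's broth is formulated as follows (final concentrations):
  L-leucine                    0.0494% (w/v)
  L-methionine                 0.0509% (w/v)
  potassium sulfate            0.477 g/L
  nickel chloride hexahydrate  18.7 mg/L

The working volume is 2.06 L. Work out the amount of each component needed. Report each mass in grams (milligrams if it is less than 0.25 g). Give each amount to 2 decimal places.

Scale factor relative to 1 L: 2.06.
L-leucine: 0.0494% w/v = 0.494 g/L → 0.494 × 2.06 L = 1.02 g
L-methionine: 0.0509 g per 100 mL × 2060 mL ÷ 100 = 1.05 g
potassium sulfate: 0.477 g/L × 2.06 L = 0.98 g
nickel chloride hexahydrate: 18.7 mg/L × 2.06 L = 38.52 mg

L-leucine 1.02 g; L-methionine 1.05 g; potassium sulfate 0.98 g; nickel chloride hexahydrate 38.52 mg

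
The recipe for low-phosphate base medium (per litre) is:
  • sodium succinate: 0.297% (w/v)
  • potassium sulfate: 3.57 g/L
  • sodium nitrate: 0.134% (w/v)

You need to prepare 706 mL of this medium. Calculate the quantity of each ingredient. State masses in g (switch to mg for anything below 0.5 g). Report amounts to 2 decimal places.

Scale factor relative to 1 L: 0.706.
sodium succinate: 0.297 g per 100 mL × 706 mL ÷ 100 = 2.10 g
potassium sulfate: 3.57 g/L × 0.706 L = 2.52 g
sodium nitrate: 0.134% w/v = 1.34 g/L → 1.34 × 0.706 L = 0.95 g

sodium succinate 2.10 g; potassium sulfate 2.52 g; sodium nitrate 0.95 g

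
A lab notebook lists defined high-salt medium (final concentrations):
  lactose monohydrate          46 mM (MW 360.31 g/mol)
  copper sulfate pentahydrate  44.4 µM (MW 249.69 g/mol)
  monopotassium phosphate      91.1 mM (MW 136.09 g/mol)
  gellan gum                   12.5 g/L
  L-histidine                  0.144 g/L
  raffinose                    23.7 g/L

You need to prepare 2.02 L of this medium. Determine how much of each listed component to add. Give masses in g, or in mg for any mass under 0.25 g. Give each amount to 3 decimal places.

lactose monohydrate 33.480 g; copper sulfate pentahydrate 22.394 mg; monopotassium phosphate 25.044 g; gellan gum 25.250 g; L-histidine 0.291 g; raffinose 47.874 g

Working volume: 2.02 L.
lactose monohydrate: 46 mmol/L × 360.31 g/mol × 2.02 L ÷ 1000 = 33.480 g
copper sulfate pentahydrate: 44.4 µmol/L × 249.69 g/mol × 2.02 L ÷ 1000 = 22.394 mg
monopotassium phosphate: 91.1 mmol/L × 136.09 g/mol × 2.02 L ÷ 1000 = 25.044 g
gellan gum: 12.5 g/L × 2.02 L = 25.250 g
L-histidine: 0.144 g/L × 2.02 L = 0.291 g
raffinose: 23.7 g/L × 2.02 L = 47.874 g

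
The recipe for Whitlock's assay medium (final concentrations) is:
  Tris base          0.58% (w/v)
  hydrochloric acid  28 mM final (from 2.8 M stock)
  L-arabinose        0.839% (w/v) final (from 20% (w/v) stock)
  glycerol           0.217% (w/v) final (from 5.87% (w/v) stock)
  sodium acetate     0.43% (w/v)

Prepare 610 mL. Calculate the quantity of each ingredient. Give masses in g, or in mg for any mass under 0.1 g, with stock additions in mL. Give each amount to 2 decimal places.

Working volume: 610 mL = 0.61 L.
Tris base: 0.58 g per 100 mL × 610 mL ÷ 100 = 3.54 g
hydrochloric acid: dilute stock: 28 mM × 610 mL ÷ 2800 mM = 6.10 mL
L-arabinose: C1V1 = C2V2 → 0.839% ÷ 20% × 610 mL = 25.59 mL
glycerol: C1V1 = C2V2 → 0.217% ÷ 5.87% × 610 mL = 22.55 mL
sodium acetate: 0.43 g per 100 mL × 610 mL ÷ 100 = 2.62 g

Tris base 3.54 g; hydrochloric acid 6.10 mL; L-arabinose 25.59 mL; glycerol 22.55 mL; sodium acetate 2.62 g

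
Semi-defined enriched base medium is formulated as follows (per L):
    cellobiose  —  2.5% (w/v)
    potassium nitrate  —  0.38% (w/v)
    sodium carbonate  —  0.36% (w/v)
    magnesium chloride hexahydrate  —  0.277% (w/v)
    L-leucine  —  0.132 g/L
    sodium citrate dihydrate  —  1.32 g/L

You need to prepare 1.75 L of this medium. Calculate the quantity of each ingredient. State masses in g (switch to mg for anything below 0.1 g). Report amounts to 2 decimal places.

Working volume: 1.75 L.
cellobiose: 2.5 g per 100 mL × 1750 mL ÷ 100 = 43.75 g
potassium nitrate: 0.38% w/v = 3.8 g/L → 3.8 × 1.75 L = 6.65 g
sodium carbonate: 0.36% w/v = 3.6 g/L → 3.6 × 1.75 L = 6.30 g
magnesium chloride hexahydrate: 0.277% w/v = 2.77 g/L → 2.77 × 1.75 L = 4.85 g
L-leucine: 0.132 g/L × 1.75 L = 0.23 g
sodium citrate dihydrate: 1.32 g/L × 1.75 L = 2.31 g

cellobiose 43.75 g; potassium nitrate 6.65 g; sodium carbonate 6.30 g; magnesium chloride hexahydrate 4.85 g; L-leucine 0.23 g; sodium citrate dihydrate 2.31 g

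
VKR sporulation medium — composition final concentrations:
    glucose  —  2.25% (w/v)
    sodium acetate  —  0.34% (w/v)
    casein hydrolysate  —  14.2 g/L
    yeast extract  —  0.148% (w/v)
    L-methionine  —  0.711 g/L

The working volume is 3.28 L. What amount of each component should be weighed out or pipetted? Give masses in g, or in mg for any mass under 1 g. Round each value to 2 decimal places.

Working volume: 3.28 L.
glucose: 2.25% w/v = 22.5 g/L → 22.5 × 3.28 L = 73.80 g
sodium acetate: 0.34 g per 100 mL × 3280 mL ÷ 100 = 11.15 g
casein hydrolysate: 14.2 g/L × 3.28 L = 46.58 g
yeast extract: 0.148 g per 100 mL × 3280 mL ÷ 100 = 4.85 g
L-methionine: 0.711 g/L × 3.28 L = 2.33 g

glucose 73.80 g; sodium acetate 11.15 g; casein hydrolysate 46.58 g; yeast extract 4.85 g; L-methionine 2.33 g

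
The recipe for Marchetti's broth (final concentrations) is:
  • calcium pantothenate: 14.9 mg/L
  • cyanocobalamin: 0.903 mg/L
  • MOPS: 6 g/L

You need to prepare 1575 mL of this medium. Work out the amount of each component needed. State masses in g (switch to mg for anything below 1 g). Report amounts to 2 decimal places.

calcium pantothenate 23.47 mg; cyanocobalamin 1.42 mg; MOPS 9.45 g

Working volume: 1575 mL = 1.575 L.
calcium pantothenate: 14.9 mg/L × 1.575 L = 23.47 mg
cyanocobalamin: 0.903 mg/L × 1.575 L = 1.42 mg
MOPS: 6 g/L × 1.575 L = 9.45 g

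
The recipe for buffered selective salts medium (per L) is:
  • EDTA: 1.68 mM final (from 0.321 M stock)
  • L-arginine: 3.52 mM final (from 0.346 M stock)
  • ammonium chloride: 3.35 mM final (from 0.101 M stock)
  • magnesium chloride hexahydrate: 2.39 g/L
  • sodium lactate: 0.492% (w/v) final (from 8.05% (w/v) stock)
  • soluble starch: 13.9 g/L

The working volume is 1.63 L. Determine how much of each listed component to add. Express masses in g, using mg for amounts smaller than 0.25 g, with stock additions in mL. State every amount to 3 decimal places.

EDTA 8.531 mL; L-arginine 16.583 mL; ammonium chloride 54.064 mL; magnesium chloride hexahydrate 3.896 g; sodium lactate 99.622 mL; soluble starch 22.657 g

Scale factor relative to 1 L: 1.63.
EDTA: C1V1 = C2V2 → 1.68 mM × 1630 mL ÷ 321 mM = 8.531 mL
L-arginine: V = C2·V2/C1 = 3.52 mM × 1630 mL ÷ 346 mM = 16.583 mL
ammonium chloride: V = C2·V2/C1 = 3.35 mM × 1630 mL ÷ 101 mM = 54.064 mL
magnesium chloride hexahydrate: 2.39 g/L × 1.63 L = 3.896 g
sodium lactate: V = C2·V2/C1 = 0.492% ÷ 8.05% × 1630 mL = 99.622 mL
soluble starch: 13.9 g/L × 1.63 L = 22.657 g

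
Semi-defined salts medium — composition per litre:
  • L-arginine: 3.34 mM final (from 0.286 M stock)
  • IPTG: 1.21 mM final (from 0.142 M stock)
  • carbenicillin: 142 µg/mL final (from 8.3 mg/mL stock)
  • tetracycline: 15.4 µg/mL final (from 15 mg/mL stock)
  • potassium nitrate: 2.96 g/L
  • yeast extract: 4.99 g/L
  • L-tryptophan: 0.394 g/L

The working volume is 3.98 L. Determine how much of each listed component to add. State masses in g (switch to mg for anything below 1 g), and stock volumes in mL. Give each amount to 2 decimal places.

Working volume: 3.98 L.
L-arginine: C1V1 = C2V2 → 3.34 mM × 3980 mL ÷ 286 mM = 46.48 mL
IPTG: V = C2·V2/C1 = 1.21 mM × 3980 mL ÷ 142 mM = 33.91 mL
carbenicillin: V = C2·V2/C1 = 142 µg/mL × 3980 mL ÷ 8300 µg/mL = 68.09 mL
tetracycline: dilute stock: 15.4 µg/mL × 3980 mL ÷ 15000 µg/mL = 4.09 mL
potassium nitrate: 2.96 g/L × 3.98 L = 11.78 g
yeast extract: 4.99 g/L × 3.98 L = 19.86 g
L-tryptophan: 0.394 g/L × 3.98 L = 1.57 g

L-arginine 46.48 mL; IPTG 33.91 mL; carbenicillin 68.09 mL; tetracycline 4.09 mL; potassium nitrate 11.78 g; yeast extract 19.86 g; L-tryptophan 1.57 g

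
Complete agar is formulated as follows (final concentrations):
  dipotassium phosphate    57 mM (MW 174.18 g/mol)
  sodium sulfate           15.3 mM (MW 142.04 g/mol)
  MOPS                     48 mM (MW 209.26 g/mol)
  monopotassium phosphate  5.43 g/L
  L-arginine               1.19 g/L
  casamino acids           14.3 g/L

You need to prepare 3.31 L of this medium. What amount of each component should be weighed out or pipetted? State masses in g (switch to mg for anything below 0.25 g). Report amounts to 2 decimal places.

dipotassium phosphate 32.86 g; sodium sulfate 7.19 g; MOPS 33.25 g; monopotassium phosphate 17.97 g; L-arginine 3.94 g; casamino acids 47.33 g

Scale factor relative to 1 L: 3.31.
dipotassium phosphate: 57 mmol/L × 174.18 g/mol × 3.31 L ÷ 1000 = 32.86 g
sodium sulfate: 15.3 mmol/L × 142.04 g/mol × 3.31 L ÷ 1000 = 7.19 g
MOPS: 48 mmol/L × 209.26 g/mol × 3.31 L ÷ 1000 = 33.25 g
monopotassium phosphate: 5.43 g/L × 3.31 L = 17.97 g
L-arginine: 1.19 g/L × 3.31 L = 3.94 g
casamino acids: 14.3 g/L × 3.31 L = 47.33 g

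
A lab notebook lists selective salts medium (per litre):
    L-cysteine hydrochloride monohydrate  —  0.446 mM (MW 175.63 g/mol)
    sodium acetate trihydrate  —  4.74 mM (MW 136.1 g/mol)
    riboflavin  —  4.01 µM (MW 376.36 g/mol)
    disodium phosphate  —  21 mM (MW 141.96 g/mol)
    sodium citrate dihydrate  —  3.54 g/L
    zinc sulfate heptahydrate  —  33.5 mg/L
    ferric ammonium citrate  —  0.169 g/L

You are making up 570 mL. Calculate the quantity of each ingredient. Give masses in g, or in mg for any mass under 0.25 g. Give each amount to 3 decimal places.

L-cysteine hydrochloride monohydrate 44.649 mg; sodium acetate trihydrate 0.368 g; riboflavin 0.860 mg; disodium phosphate 1.699 g; sodium citrate dihydrate 2.018 g; zinc sulfate heptahydrate 19.095 mg; ferric ammonium citrate 96.330 mg

Scale factor relative to 1 L: 0.57.
L-cysteine hydrochloride monohydrate: 0.446 mmol/L × 175.63 mg/mmol × 0.57 L = 44.649 mg
sodium acetate trihydrate: 4.74 mmol/L × 136.1 g/mol × 0.57 L ÷ 1000 = 0.368 g
riboflavin: 4.01 µmol/L × 376.36 g/mol × 0.57 L ÷ 1000 = 0.860 mg
disodium phosphate: 21 mmol/L × 141.96 g/mol × 0.57 L ÷ 1000 = 1.699 g
sodium citrate dihydrate: 3.54 g/L × 0.57 L = 2.018 g
zinc sulfate heptahydrate: 33.5 mg/L × 0.57 L = 19.095 mg
ferric ammonium citrate: 0.169 g/L × 0.57 L = 0.09633 g = 96.330 mg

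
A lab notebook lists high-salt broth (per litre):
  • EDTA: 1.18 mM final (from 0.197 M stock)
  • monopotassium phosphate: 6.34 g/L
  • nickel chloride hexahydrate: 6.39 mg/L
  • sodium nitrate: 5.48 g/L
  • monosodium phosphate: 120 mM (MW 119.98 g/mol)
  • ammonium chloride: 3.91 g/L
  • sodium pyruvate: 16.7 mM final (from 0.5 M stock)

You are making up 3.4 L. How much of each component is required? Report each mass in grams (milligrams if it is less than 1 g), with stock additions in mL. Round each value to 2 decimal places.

EDTA 20.37 mL; monopotassium phosphate 21.56 g; nickel chloride hexahydrate 21.73 mg; sodium nitrate 18.63 g; monosodium phosphate 48.95 g; ammonium chloride 13.29 g; sodium pyruvate 113.56 mL

Working volume: 3.4 L.
EDTA: C1V1 = C2V2 → 1.18 mM × 3400 mL ÷ 197 mM = 20.37 mL
monopotassium phosphate: 6.34 g/L × 3.4 L = 21.56 g
nickel chloride hexahydrate: 6.39 mg/L × 3.4 L = 21.73 mg
sodium nitrate: 5.48 g/L × 3.4 L = 18.63 g
monosodium phosphate: 120 mmol/L × 119.98 g/mol × 3.4 L ÷ 1000 = 48.95 g
ammonium chloride: 3.91 g/L × 3.4 L = 13.29 g
sodium pyruvate: C1V1 = C2V2 → 16.7 mM × 3400 mL ÷ 500 mM = 113.56 mL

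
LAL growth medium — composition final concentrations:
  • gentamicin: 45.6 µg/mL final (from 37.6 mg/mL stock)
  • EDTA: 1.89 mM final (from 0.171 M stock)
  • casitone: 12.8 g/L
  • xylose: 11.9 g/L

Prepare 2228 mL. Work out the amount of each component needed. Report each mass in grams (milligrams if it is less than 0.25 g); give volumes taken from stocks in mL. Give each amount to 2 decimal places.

Working volume: 2228 mL = 2.228 L.
gentamicin: C1V1 = C2V2 → 45.6 µg/mL × 2228 mL ÷ 37600 µg/mL = 2.70 mL
EDTA: C1V1 = C2V2 → 1.89 mM × 2228 mL ÷ 171 mM = 24.63 mL
casitone: 12.8 g/L × 2.228 L = 28.52 g
xylose: 11.9 g/L × 2.228 L = 26.51 g

gentamicin 2.70 mL; EDTA 24.63 mL; casitone 28.52 g; xylose 26.51 g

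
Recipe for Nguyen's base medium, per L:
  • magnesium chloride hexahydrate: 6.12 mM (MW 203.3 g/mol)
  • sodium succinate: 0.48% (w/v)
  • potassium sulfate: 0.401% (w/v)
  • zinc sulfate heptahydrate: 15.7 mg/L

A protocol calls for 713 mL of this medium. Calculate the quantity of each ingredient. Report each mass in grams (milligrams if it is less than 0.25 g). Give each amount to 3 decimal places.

magnesium chloride hexahydrate 0.887 g; sodium succinate 3.422 g; potassium sulfate 2.859 g; zinc sulfate heptahydrate 11.194 mg

Scale factor relative to 1 L: 0.713.
magnesium chloride hexahydrate: 6.12 mmol/L × 203.3 g/mol × 0.713 L ÷ 1000 = 0.887 g
sodium succinate: 0.48% w/v = 4.8 g/L → 4.8 × 0.713 L = 3.422 g
potassium sulfate: 0.401% w/v = 4.01 g/L → 4.01 × 0.713 L = 2.859 g
zinc sulfate heptahydrate: 15.7 mg/L × 0.713 L = 11.194 mg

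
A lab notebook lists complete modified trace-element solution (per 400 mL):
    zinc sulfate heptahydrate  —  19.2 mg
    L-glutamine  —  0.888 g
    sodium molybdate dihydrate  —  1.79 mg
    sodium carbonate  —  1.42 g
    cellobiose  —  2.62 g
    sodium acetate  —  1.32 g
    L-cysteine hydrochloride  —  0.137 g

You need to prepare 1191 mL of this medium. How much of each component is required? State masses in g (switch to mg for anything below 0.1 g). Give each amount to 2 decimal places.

zinc sulfate heptahydrate 57.17 mg; L-glutamine 2.64 g; sodium molybdate dihydrate 5.33 mg; sodium carbonate 4.23 g; cellobiose 7.80 g; sodium acetate 3.93 g; L-cysteine hydrochloride 0.41 g

Ratio of target to recipe volume: 1191 / 400 = 2.9775.
zinc sulfate heptahydrate: 19.2 mg × (1191 mL / 400 mL) = 57.17 mg
L-glutamine: 0.888 g × (1191 mL / 400 mL) = 2.64 g
sodium molybdate dihydrate: 1.79 mg × (1191 mL / 400 mL) = 5.33 mg
sodium carbonate: 1.42 g × (1191 mL / 400 mL) = 4.23 g
cellobiose: 2.62 g × (1191 mL / 400 mL) = 7.80 g
sodium acetate: 1.32 g × (1191 mL / 400 mL) = 3.93 g
L-cysteine hydrochloride: 0.137 g × (1191 mL / 400 mL) = 0.41 g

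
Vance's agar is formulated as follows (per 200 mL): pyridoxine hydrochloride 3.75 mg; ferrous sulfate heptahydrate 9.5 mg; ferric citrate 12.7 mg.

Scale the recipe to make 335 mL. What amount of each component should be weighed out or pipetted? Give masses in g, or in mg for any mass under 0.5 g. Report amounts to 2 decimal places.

Scale factor = 335 mL / 200 mL = 1.675.
pyridoxine hydrochloride: 3.75 mg × (335 mL / 200 mL) = 6.28 mg
ferrous sulfate heptahydrate: 9.5 mg × (335 mL / 200 mL) = 15.91 mg
ferric citrate: 12.7 mg × (335 mL / 200 mL) = 21.27 mg

pyridoxine hydrochloride 6.28 mg; ferrous sulfate heptahydrate 15.91 mg; ferric citrate 21.27 mg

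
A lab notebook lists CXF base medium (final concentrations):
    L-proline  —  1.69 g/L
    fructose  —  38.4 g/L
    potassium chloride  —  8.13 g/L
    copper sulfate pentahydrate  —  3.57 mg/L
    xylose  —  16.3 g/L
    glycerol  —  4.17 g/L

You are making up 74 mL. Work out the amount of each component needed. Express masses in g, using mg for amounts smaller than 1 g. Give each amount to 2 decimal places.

Target volume = 74 mL = 0.074 L.
L-proline: 1.69 g/L × 0.074 L = 0.12506 g = 125.06 mg
fructose: 38.4 g/L × 0.074 L = 2.84 g
potassium chloride: 8.13 g/L × 0.074 L = 0.60162 g = 601.62 mg
copper sulfate pentahydrate: 3.57 mg/L × 0.074 L = 0.26 mg
xylose: 16.3 g/L × 0.074 L = 1.21 g
glycerol: 4.17 g/L × 0.074 L = 0.30858 g = 308.58 mg

L-proline 125.06 mg; fructose 2.84 g; potassium chloride 601.62 mg; copper sulfate pentahydrate 0.26 mg; xylose 1.21 g; glycerol 308.58 mg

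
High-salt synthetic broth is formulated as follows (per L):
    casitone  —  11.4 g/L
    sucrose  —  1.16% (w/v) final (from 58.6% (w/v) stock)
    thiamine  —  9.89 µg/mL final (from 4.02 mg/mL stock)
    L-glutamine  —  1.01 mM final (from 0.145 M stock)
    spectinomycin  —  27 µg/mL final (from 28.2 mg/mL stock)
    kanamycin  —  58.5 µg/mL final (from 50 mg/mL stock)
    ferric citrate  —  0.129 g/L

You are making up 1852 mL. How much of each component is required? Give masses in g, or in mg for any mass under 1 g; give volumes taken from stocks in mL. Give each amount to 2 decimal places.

casitone 21.11 g; sucrose 36.66 mL; thiamine 4.56 mL; L-glutamine 12.90 mL; spectinomycin 1.77 mL; kanamycin 2.17 mL; ferric citrate 238.91 mg

Target volume = 1852 mL = 1.852 L.
casitone: 11.4 g/L × 1.852 L = 21.11 g
sucrose: C1V1 = C2V2 → 1.16% ÷ 58.6% × 1852 mL = 36.66 mL
thiamine: V = C2·V2/C1 = 9.89 µg/mL × 1852 mL ÷ 4020 µg/mL = 4.56 mL
L-glutamine: C1V1 = C2V2 → 1.01 mM × 1852 mL ÷ 145 mM = 12.90 mL
spectinomycin: dilute stock: 27 µg/mL × 1852 mL ÷ 28200 µg/mL = 1.77 mL
kanamycin: dilute stock: 58.5 µg/mL × 1852 mL ÷ 50000 µg/mL = 2.17 mL
ferric citrate: 0.129 g/L × 1.852 L = 0.238908 g = 238.91 mg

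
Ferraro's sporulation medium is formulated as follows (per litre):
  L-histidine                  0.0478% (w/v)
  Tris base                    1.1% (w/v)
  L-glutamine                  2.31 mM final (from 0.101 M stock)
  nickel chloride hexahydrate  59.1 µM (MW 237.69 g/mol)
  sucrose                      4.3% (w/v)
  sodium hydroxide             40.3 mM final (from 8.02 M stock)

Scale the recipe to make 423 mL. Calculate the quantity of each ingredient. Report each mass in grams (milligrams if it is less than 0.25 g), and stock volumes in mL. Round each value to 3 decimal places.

L-histidine 202.194 mg; Tris base 4.653 g; L-glutamine 9.675 mL; nickel chloride hexahydrate 5.942 mg; sucrose 18.189 g; sodium hydroxide 2.126 mL

Scale factor relative to 1 L: 0.423.
L-histidine: 0.0478 g per 100 mL × 423 mL ÷ 100 = 0.202194 g = 202.194 mg
Tris base: 1.1 g per 100 mL × 423 mL ÷ 100 = 4.653 g
L-glutamine: dilute stock: 2.31 mM × 423 mL ÷ 101 mM = 9.675 mL
nickel chloride hexahydrate: 59.1 µmol/L × 237.69 g/mol × 0.423 L ÷ 1000 = 5.942 mg
sucrose: 4.3 g per 100 mL × 423 mL ÷ 100 = 18.189 g
sodium hydroxide: C1V1 = C2V2 → 40.3 mM × 423 mL ÷ 8020 mM = 2.126 mL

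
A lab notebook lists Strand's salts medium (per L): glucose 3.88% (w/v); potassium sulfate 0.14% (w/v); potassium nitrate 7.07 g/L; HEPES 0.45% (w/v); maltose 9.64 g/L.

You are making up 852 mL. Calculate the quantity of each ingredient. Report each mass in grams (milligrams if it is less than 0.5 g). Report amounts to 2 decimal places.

glucose 33.06 g; potassium sulfate 1.19 g; potassium nitrate 6.02 g; HEPES 3.83 g; maltose 8.21 g

Working volume: 852 mL = 0.852 L.
glucose: 3.88 g per 100 mL × 852 mL ÷ 100 = 33.06 g
potassium sulfate: 0.14% w/v = 1.4 g/L → 1.4 × 0.852 L = 1.19 g
potassium nitrate: 7.07 g/L × 0.852 L = 6.02 g
HEPES: 0.45% w/v = 4.5 g/L → 4.5 × 0.852 L = 3.83 g
maltose: 9.64 g/L × 0.852 L = 8.21 g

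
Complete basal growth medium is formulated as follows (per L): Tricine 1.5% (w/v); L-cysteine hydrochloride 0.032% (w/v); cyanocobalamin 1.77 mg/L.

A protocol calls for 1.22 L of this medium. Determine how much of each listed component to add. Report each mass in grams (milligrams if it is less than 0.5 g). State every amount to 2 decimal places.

Scale factor relative to 1 L: 1.22.
Tricine: 1.5% w/v = 15 g/L → 15 × 1.22 L = 18.30 g
L-cysteine hydrochloride: 0.032% w/v = 0.32 g/L → 0.32 × 1.22 L = 0.3904 g = 390.40 mg
cyanocobalamin: 1.77 mg/L × 1.22 L = 2.16 mg

Tricine 18.30 g; L-cysteine hydrochloride 390.40 mg; cyanocobalamin 2.16 mg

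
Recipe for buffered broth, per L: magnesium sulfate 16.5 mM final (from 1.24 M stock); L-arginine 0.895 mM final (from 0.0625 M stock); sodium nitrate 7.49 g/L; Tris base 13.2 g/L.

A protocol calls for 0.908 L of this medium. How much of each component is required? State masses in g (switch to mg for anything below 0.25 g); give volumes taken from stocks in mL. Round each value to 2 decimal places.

Working volume: 0.908 L.
magnesium sulfate: dilute stock: 16.5 mM × 908 mL ÷ 1240 mM = 12.08 mL
L-arginine: dilute stock: 0.895 mM × 908 mL ÷ 62.5 mM = 13.00 mL
sodium nitrate: 7.49 g/L × 0.908 L = 6.80 g
Tris base: 13.2 g/L × 0.908 L = 11.99 g

magnesium sulfate 12.08 mL; L-arginine 13.00 mL; sodium nitrate 6.80 g; Tris base 11.99 g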